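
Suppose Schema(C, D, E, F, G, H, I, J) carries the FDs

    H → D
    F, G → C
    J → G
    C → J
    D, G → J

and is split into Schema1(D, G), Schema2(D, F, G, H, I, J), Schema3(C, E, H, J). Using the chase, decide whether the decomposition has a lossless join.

Chase test. Columns are C, D, E, F, G, H, I, J; row i has aⱼ where attribute j ∈ Schemai, else bᵢⱼ.
Initial tableau (one row per fragment):
  row 1: b11 a2 b13 b14 a5 b16 b17 b18
  row 2: b21 a2 b23 a4 a5 a6 a7 a8
  row 3: a1 b32 a3 b34 b35 a6 b37 a8
Rows 2 and 3 agree on H; apply H→D and equate their D entries.
Rows 2 and 3 agree on J; apply J→G and equate their G entries.
Rows 1 and 2 agree on D, G; apply D, G→J and equate their J entries.
No row becomes fully distinguished — the join is lossy.

No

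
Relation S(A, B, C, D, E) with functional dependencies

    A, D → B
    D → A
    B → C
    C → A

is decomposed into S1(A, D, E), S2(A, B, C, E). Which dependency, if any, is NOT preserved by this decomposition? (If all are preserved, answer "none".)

Check A, D → B: no single fragment contains all of {A, B, D}, and the restricted closure of {A, D} across the fragments never reaches {B}.
D → A is preserved.
B → C is preserved.
C → A is preserved.

A, D → B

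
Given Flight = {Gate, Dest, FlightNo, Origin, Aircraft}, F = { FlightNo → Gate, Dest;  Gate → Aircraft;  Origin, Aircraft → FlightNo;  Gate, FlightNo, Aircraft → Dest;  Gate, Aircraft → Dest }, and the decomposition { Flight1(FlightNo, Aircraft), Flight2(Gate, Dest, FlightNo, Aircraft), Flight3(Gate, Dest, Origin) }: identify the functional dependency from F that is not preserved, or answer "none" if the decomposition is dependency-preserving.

Origin, Aircraft → FlightNo

Check Origin, Aircraft → FlightNo: no single fragment contains all of {FlightNo, Origin, Aircraft}, and the restricted closure of {Origin, Aircraft} across the fragments never reaches {FlightNo}.
FlightNo → Gate, Dest is preserved.
Gate → Aircraft is preserved.
Gate, FlightNo, Aircraft → Dest is preserved.
Gate, Aircraft → Dest is preserved.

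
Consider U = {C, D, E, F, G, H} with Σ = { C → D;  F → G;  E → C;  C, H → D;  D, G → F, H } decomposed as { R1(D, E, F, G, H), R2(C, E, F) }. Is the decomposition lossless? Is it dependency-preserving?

Lossless test: (E, F)⁺ = {C, D, E, F, G, H}, which contains all of one fragment — lossless.
Dependency preservation: the restricted closure of {C} across the fragments never reaches {D}, so C → D cannot be enforced without a join — not preserved.

lossless but not dependency-preserving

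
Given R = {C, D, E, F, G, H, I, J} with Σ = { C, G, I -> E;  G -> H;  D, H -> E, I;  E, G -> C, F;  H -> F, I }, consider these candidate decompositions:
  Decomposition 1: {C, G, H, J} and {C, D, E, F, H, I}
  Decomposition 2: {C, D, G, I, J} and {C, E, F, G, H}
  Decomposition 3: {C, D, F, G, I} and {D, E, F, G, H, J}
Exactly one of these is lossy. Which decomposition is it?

Decomposition 1: common = {C, H}, closure = {C, F, H, I} → lossy.
Decomposition 2: common = {C, G}, closure = {C, E, F, G, H, I} → lossless.
Decomposition 3: common = {D, F, G}, closure = {C, D, E, F, G, H, I} → lossless.

Decomposition 1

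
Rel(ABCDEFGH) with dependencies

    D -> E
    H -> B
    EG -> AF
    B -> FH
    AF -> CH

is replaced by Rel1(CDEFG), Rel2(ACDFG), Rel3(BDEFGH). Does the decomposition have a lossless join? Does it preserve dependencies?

lossless but not dependency-preserving

Lossless test (chase): Rows 1 and 2 agree on D; apply D→E and equate their E entries. Rows 1 and 2 agree on EG; apply EG→AF and equate their AF entries. Rows 1 and 3 agree on EG; apply EG→AF and equate their AF entries. Rows 1 and 2 agree on AF; apply AF→CH and equate their CH entries. Rows 1 and 3 agree on AF; apply AF→CH and equate their CH entries. Rows 1 and 2 agree on H; apply H→B and equate their B entries. Rows 1 and 3 agree on H; apply H→B and equate their B entries. Row 1 is now all distinguished symbols — the join is lossless.
Dependency preservation: the restricted closure of {EG} across the fragments never reaches {AF}, so EG → AF cannot be enforced without a join — not preserved.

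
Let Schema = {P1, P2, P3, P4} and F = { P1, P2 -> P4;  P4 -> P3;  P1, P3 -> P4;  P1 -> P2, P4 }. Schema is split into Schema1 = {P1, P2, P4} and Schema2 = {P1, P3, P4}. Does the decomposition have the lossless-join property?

Yes

Common attributes: Schema1 ∩ Schema2 = {P1, P4}.
Closure of {P1, P4}: P4 → P3 applies, adding P3; P1 → P2, P4 applies, adding P2. So (P1, P4)⁺ = {P1, P2, P3, P4}.
This closure contains every attribute of Schema1, so Schema1 ∩ Schema2 → Schema1. The join is lossless.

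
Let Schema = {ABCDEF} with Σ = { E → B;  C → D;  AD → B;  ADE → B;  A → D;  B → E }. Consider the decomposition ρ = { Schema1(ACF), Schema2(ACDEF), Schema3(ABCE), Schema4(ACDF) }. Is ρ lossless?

Yes

Chase test. Columns are ABCDEF; row i has aⱼ where attribute j ∈ Schemai, else bᵢⱼ.
Initial tableau (one row per fragment):
  row 1: a1 b12 a3 b14 b15 a6
  row 2: a1 b22 a3 a4 a5 a6
  row 3: a1 a2 a3 b34 a5 b36
  row 4: a1 b42 a3 a4 b45 a6
Rows 2 and 3 agree on E; apply E→B and equate their B entries.
Rows 1 and 2 agree on C; apply C→D and equate their D entries.
Rows 1 and 3 agree on C; apply C→D and equate their D entries.
Rows 1 and 2 agree on AD; apply AD→B and equate their B entries.
Rows 1 and 4 agree on AD; apply AD→B and equate their B entries.
Rows 1 and 2 agree on B; apply B→E and equate their E entries.
Rows 1 and 4 agree on B; apply B→E and equate their E entries.
Row 1 is now all distinguished symbols — the join is lossless.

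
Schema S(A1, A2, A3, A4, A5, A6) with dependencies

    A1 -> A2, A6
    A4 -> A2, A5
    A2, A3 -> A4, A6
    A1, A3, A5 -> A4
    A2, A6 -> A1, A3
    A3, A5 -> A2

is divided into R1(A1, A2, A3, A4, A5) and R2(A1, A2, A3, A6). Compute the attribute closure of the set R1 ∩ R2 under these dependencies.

R1 ∩ R2 = {A1, A2, A3}.
A1 → A2, A6 applies, adding A6
A2, A3 → A4, A6 applies, adding A4
A4 → A2, A5 applies, adding A5
Closure: {A1, A2, A3, A4, A5, A6}.

A1, A2, A3, A4, A5, A6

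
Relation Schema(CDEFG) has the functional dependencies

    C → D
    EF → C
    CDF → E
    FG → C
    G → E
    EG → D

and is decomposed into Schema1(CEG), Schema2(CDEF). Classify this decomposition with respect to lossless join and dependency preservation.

lossy and not dependency-preserving

Lossless test: (CE)⁺ = {CDE}, which is a superkey of neither fragment — lossy.
Dependency preservation: the restricted closure of {EG} across the fragments never reaches {D}, so EG → D cannot be enforced without a join — not preserved.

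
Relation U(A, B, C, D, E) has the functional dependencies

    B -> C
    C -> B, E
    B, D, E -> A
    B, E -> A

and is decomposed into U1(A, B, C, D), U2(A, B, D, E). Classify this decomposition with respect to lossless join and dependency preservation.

Lossless test: (A, B, D)⁺ = {A, B, C, D, E}, which contains all of one fragment — lossless.
Dependency preservation: C → B, E is not contained in any single fragment, but the restricted closure of its left-hand side across the fragments still reaches the right-hand side; the remaining FDs each lie inside some fragment. All dependencies are preserved.

lossless and dependency-preserving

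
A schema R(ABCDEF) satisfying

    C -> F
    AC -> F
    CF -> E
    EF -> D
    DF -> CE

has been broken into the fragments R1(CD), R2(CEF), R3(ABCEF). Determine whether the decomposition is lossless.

Yes

Chase test. Columns are ABCDEF; row i has aⱼ where attribute j ∈ Ri, else bᵢⱼ.
Initial tableau (one row per fragment):
  row 1: b11 b12 a3 a4 b15 b16
  row 2: b21 b22 a3 b24 a5 a6
  row 3: a1 a2 a3 b34 a5 a6
Rows 1 and 2 agree on C; apply C→F and equate their F entries.
Rows 1 and 2 agree on CF; apply CF→E and equate their E entries.
Rows 1 and 2 agree on EF; apply EF→D and equate their D entries.
Rows 1 and 3 agree on EF; apply EF→D and equate their D entries.
Row 3 is now all distinguished symbols — the join is lossless.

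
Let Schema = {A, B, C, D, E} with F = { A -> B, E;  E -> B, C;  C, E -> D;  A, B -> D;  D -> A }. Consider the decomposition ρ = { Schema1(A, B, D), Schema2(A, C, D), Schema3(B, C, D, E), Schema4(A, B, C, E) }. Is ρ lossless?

Chase test. Columns are A, B, C, D, E; row i has aⱼ where attribute j ∈ Schemai, else bᵢⱼ.
Initial tableau (one row per fragment):
  row 1: a1 a2 b13 a4 b15
  row 2: a1 b22 a3 a4 b25
  row 3: b31 a2 a3 a4 a5
  row 4: a1 a2 a3 b44 a5
Rows 1 and 2 agree on A; apply A→B, E and equate their B, E entries.
Rows 1 and 4 agree on A; apply A→B, E and equate their B, E entries.
Rows 1 and 2 agree on E; apply E→B, C and equate their B, C entries.
Rows 1 and 4 agree on C, E; apply C, E→D and equate their D entries.
Rows 1 and 3 agree on D; apply D→A and equate their A entries.
Row 1 is now all distinguished symbols — the join is lossless.

Yes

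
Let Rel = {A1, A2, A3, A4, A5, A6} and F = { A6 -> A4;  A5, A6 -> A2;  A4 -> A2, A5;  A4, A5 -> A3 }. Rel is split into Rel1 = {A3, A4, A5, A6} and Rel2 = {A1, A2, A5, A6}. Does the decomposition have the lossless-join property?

Common attributes: Rel1 ∩ Rel2 = {A5, A6}.
Closure of {A5, A6}: A6 → A4 applies, adding A4; A5, A6 → A2 applies, adding A2; A4, A5 → A3 applies, adding A3. So (A5, A6)⁺ = {A2, A3, A4, A5, A6}.
This closure contains every attribute of Rel1, so Rel1 ∩ Rel2 → Rel1. The join is lossless.

Yes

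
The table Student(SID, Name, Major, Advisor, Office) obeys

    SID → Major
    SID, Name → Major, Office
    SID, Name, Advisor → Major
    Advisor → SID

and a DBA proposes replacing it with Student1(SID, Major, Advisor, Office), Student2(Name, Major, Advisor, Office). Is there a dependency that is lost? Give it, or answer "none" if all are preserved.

Check SID, Name → Major, Office: no single fragment contains all of {SID, Name, Major, Office}, and the restricted closure of {SID, Name} across the fragments never reaches {Major, Office}.
SID → Major is preserved.
SID, Name, Advisor → Major is preserved.
Advisor → SID is preserved.

SID, Name → Major, Office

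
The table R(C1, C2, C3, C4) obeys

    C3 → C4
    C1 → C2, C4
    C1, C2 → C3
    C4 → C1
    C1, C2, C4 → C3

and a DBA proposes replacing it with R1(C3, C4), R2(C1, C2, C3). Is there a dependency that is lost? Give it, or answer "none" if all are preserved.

none

C3 → C4 lies within R1.
C1 → C2, C4: restricted closure across fragments reaches C2, C4.
C1, C2 → C3 lies within R2.
C4 → C1: restricted closure across fragments reaches C1.
C1, C2, C4 → C3: restricted closure across fragments reaches C3.
Every dependency is enforceable on the fragments, so the decomposition is dependency-preserving.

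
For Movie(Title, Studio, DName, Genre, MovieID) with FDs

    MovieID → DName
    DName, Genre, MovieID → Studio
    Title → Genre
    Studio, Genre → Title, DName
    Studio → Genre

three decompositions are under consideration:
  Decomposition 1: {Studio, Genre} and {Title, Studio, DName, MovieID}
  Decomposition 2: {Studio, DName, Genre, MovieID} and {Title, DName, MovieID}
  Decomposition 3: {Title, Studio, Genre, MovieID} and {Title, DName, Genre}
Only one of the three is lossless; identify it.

Decomposition 1

Decomposition 1: common = {Studio}, closure = {Title, Studio, DName, Genre} → lossless.
Decomposition 2: common = {DName, MovieID}, closure = {DName, MovieID} → lossy.
Decomposition 3: common = {Title, Genre}, closure = {Title, Genre} → lossy.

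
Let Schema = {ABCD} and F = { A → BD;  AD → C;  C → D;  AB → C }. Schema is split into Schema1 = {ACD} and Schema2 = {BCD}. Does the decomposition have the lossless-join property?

Common attributes: Schema1 ∩ Schema2 = {CD}.
No dependency enlarges {CD}, so (CD)⁺ = {CD}.
The closure contains neither all of Schema1 = {ACD} nor all of Schema2 = {BCD}, so the common attributes are not a superkey of either fragment. The join is lossy.

No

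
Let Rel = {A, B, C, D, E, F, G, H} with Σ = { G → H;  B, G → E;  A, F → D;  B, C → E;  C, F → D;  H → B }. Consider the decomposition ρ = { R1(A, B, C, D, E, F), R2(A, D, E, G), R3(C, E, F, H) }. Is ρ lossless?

No

Chase test. Columns are A, B, C, D, E, F, G, H; row i has aⱼ where attribute j ∈ Ri, else bᵢⱼ.
Initial tableau (one row per fragment):
  row 1: a1 a2 a3 a4 a5 a6 b17 b18
  row 2: a1 b22 b23 a4 a5 b26 a7 b28
  row 3: b31 b32 a3 b34 a5 a6 b37 a8
Rows 1 and 3 agree on C, F; apply C, F→D and equate their D entries.
No row becomes fully distinguished — the join is lossy.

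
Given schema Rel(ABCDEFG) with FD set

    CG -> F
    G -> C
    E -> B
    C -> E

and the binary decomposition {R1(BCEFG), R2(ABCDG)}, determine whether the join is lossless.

Common attributes: R1 ∩ R2 = {BCG}.
Closure of {BCG}: CG → F applies, adding F; C → E applies, adding E. So (BCG)⁺ = {BCEFG}.
This closure contains every attribute of R1, so R1 ∩ R2 → R1. The join is lossless.

Yes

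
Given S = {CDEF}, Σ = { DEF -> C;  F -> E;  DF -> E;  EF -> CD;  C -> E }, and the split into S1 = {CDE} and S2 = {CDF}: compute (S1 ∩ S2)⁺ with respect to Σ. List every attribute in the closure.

CDE

S1 ∩ S2 = {CD}.
C → E applies, adding E
Closure: {CDE}.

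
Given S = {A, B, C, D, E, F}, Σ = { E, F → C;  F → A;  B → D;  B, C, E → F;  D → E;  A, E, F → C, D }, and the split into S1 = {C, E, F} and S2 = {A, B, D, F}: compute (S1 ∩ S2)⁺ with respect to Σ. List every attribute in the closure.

S1 ∩ S2 = {F}.
F → A applies, adding A
Closure: {A, F}.

A, F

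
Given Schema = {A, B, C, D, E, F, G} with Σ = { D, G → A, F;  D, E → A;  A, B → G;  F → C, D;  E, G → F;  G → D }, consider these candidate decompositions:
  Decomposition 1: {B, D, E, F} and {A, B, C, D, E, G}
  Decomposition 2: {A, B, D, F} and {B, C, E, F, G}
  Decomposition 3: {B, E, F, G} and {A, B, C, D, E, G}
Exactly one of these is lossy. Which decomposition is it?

Decomposition 1: common = {B, D, E}, closure = {A, B, C, D, E, F, G} → lossless.
Decomposition 2: common = {B, F}, closure = {B, C, D, F} → lossy.
Decomposition 3: common = {B, E, G}, closure = {A, B, C, D, E, F, G} → lossless.

Decomposition 2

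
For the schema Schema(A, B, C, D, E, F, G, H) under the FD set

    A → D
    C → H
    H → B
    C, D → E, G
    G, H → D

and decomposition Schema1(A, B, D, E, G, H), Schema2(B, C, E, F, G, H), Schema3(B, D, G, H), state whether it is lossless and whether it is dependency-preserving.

Lossless test (chase): Rows 1 and 2 agree on G, H; apply G, H→D and equate their D entries. No row becomes fully distinguished — the join is lossy.
Dependency preservation: the restricted closure of {C, D} across the fragments never reaches {E, G}, so C, D → E, G cannot be enforced without a join — not preserved.

lossy and not dependency-preserving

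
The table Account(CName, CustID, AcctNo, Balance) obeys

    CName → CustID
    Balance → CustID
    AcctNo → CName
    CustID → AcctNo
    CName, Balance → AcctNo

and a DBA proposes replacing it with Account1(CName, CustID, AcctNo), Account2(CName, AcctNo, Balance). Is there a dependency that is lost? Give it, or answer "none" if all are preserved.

none

CName → CustID lies within Account1.
Balance → CustID: restricted closure across fragments reaches CustID.
AcctNo → CName lies within Account1.
CustID → AcctNo lies within Account1.
CName, Balance → AcctNo lies within Account2.
Every dependency is enforceable on the fragments, so the decomposition is dependency-preserving.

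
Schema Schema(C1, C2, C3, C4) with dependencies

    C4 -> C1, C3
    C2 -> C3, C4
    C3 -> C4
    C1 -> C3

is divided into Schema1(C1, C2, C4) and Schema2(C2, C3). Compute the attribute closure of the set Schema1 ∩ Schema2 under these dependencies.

C1, C2, C3, C4

Schema1 ∩ Schema2 = {C2}.
C2 → C3, C4 applies, adding C3, C4
C4 → C1, C3 applies, adding C1
Closure: {C1, C2, C3, C4}.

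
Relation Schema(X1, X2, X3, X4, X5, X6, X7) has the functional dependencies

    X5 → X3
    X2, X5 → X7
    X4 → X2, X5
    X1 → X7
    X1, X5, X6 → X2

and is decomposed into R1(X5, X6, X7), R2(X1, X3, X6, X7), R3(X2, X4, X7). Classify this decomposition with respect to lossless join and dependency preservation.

Lossless test (chase): applying each FD to every pair of rows produces no changes in the tableau, so no row becomes fully distinguished — the join is lossy.
Dependency preservation: the restricted closure of {X5} across the fragments never reaches {X3}, so X5 → X3 cannot be enforced without a join — not preserved.

lossy and not dependency-preserving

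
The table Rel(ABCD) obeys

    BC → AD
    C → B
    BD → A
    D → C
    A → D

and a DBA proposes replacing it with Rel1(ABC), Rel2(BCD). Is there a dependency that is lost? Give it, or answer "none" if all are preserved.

none

BC → AD: restricted closure across fragments reaches AD.
C → B lies within Rel1.
BD → A: restricted closure across fragments reaches A.
D → C lies within Rel2.
A → D: restricted closure across fragments reaches D.
Every dependency is enforceable on the fragments, so the decomposition is dependency-preserving.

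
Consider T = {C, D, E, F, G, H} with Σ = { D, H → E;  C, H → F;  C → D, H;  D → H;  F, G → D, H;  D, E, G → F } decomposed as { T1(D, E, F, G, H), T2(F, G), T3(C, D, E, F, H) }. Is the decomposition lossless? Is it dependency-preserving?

Lossless test (chase): Rows 1 and 2 agree on F, G; apply F, G→D, H and equate their D, H entries. Rows 1 and 2 agree on D, H; apply D, H→E and equate their E entries. No row becomes fully distinguished — the join is lossy.
Dependency preservation: every FD's attributes lie within a single fragment, so each can be enforced locally — preserved.

lossy but dependency-preserving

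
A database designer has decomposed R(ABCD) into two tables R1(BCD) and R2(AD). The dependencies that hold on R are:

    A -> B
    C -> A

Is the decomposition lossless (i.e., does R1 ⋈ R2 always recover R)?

No

Common attributes: R1 ∩ R2 = {D}.
No dependency enlarges {D}, so (D)⁺ = {D}.
The closure contains neither all of R1 = {BCD} nor all of R2 = {AD}, so the common attributes are not a superkey of either fragment. The join is lossy.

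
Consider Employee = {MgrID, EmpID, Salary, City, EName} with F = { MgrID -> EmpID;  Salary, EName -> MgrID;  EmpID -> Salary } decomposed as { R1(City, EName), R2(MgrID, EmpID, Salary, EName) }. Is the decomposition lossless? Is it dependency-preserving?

Lossless test: (EName)⁺ = {EName}, which is a superkey of neither fragment — lossy.
Dependency preservation: every FD's attributes lie within a single fragment, so each can be enforced locally — preserved.

lossy but dependency-preserving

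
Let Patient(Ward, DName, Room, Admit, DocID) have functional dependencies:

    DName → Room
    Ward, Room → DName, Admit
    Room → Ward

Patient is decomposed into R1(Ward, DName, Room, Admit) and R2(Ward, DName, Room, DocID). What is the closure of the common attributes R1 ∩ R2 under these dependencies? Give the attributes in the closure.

Ward, DName, Room, Admit

R1 ∩ R2 = {Ward, DName, Room}.
Ward, Room → DName, Admit applies, adding Admit
Closure: {Ward, DName, Room, Admit}.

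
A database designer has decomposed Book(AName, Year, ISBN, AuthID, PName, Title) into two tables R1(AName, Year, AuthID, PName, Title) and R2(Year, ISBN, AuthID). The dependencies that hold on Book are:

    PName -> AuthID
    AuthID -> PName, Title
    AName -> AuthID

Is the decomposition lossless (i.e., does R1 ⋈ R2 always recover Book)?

Common attributes: R1 ∩ R2 = {Year, AuthID}.
Closure of {Year, AuthID}: AuthID → PName, Title applies, adding PName, Title. So (Year, AuthID)⁺ = {Year, AuthID, PName, Title}.
The closure contains neither all of R1 = {AName, Year, AuthID, PName, Title} nor all of R2 = {Year, ISBN, AuthID}, so the common attributes are not a superkey of either fragment. The join is lossy.

No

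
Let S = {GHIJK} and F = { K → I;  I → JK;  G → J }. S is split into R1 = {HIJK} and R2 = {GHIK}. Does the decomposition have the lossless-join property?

Common attributes: R1 ∩ R2 = {HIK}.
Closure of {HIK}: I → JK applies, adding J. So (HIK)⁺ = {HIJK}.
This closure contains every attribute of R1, so R1 ∩ R2 → R1. The join is lossless.

Yes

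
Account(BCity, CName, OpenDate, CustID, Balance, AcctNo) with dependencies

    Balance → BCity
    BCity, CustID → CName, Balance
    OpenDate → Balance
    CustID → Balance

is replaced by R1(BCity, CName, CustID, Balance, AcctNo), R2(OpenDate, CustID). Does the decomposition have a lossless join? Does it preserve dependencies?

Lossless test: (CustID)⁺ = {BCity, CName, CustID, Balance}, which is a superkey of neither fragment — lossy.
Dependency preservation: the restricted closure of {OpenDate} across the fragments never reaches {Balance}, so OpenDate → Balance cannot be enforced without a join — not preserved.

lossy and not dependency-preserving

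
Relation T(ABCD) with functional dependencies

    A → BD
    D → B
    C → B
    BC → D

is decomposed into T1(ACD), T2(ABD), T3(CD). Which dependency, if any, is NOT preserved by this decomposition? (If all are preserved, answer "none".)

A → BD lies within T2.
D → B lies within T2.
C → B: restricted closure across fragments reaches B.
BC → D: restricted closure across fragments reaches D.
Every dependency is enforceable on the fragments, so the decomposition is dependency-preserving.

none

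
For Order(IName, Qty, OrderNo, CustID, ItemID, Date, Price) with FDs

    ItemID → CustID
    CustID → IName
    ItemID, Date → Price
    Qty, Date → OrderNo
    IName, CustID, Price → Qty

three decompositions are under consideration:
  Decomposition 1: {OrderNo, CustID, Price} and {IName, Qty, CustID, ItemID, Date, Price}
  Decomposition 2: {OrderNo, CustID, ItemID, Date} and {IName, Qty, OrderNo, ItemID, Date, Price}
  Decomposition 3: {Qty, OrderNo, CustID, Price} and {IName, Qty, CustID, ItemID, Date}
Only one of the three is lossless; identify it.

Decomposition 2

Decomposition 1: common = {CustID, Price}, closure = {IName, Qty, CustID, Price} → lossy.
Decomposition 2: common = {OrderNo, ItemID, Date}, closure = {IName, Qty, OrderNo, CustID, ItemID, Date, Price} → lossless.
Decomposition 3: common = {Qty, CustID}, closure = {IName, Qty, CustID} → lossy.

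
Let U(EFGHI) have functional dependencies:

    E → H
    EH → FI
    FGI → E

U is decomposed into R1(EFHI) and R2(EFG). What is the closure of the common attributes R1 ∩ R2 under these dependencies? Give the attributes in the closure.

R1 ∩ R2 = {EF}.
E → H applies, adding H
EH → FI applies, adding I
Closure: {EFHI}.

EFHI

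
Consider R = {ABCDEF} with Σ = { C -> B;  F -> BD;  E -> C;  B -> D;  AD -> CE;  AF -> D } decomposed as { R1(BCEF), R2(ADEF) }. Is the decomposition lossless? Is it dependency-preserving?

lossless but not dependency-preserving

Lossless test: (EF)⁺ = {BCDEF}, which contains all of one fragment — lossless.
Dependency preservation: the restricted closure of {B} across the fragments never reaches {D}, so B → D cannot be enforced without a join — not preserved.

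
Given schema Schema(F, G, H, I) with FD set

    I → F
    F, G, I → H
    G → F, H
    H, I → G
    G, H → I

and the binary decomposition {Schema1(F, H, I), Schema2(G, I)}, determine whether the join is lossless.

Common attributes: Schema1 ∩ Schema2 = {I}.
Closure of {I}: I → F applies, adding F. So (I)⁺ = {F, I}.
The closure contains neither all of Schema1 = {F, H, I} nor all of Schema2 = {G, I}, so the common attributes are not a superkey of either fragment. The join is lossy.

No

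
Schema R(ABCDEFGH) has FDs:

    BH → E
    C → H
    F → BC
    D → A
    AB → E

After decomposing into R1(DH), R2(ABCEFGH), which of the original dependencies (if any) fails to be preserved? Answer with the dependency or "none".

D → A

Check D → A: no single fragment contains all of {AD}, and the restricted closure of {D} across the fragments never reaches {A}.
BH → E is preserved.
C → H is preserved.
F → BC is preserved.
AB → E is preserved.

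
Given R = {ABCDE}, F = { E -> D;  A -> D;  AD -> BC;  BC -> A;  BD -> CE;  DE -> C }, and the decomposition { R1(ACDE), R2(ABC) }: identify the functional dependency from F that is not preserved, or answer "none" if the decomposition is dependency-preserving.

BD -> CE

Check BD → CE: no single fragment contains all of {BCDE}, and the restricted closure of {BD} across the fragments never reaches {CE}.
E → D is preserved.
A → D is preserved.
AD → BC is preserved.
BC → A is preserved.
DE → C is preserved.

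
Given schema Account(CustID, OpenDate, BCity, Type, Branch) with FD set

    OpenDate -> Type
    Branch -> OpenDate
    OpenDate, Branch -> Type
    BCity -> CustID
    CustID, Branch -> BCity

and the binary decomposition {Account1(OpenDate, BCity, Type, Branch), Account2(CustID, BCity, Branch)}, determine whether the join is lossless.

Common attributes: Account1 ∩ Account2 = {BCity, Branch}.
Closure of {BCity, Branch}: Branch → OpenDate applies, adding OpenDate; OpenDate, Branch → Type applies, adding Type; BCity → CustID applies, adding CustID. So (BCity, Branch)⁺ = {CustID, OpenDate, BCity, Type, Branch}.
This closure contains every attribute of Account1, so Account1 ∩ Account2 → Account1. The join is lossless.

Yes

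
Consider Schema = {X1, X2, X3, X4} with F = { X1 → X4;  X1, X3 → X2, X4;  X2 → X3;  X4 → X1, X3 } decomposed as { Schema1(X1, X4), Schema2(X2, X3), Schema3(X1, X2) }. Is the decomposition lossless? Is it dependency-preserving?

Lossless test (chase): Rows 1 and 3 agree on X1; apply X1→X4 and equate their X4 entries. Rows 2 and 3 agree on X2; apply X2→X3 and equate their X3 entries. Rows 1 and 3 agree on X4; apply X4→X1, X3 and equate their X1, X3 entries. Rows 1 and 3 agree on X1, X3; apply X1, X3→X2, X4 and equate their X2, X4 entries. Row 1 is now all distinguished symbols — the join is lossless.
Dependency preservation: X1, X3 → X2, X4; X4 → X1, X3 are not contained in any single fragment, but the restricted closure of each left-hand side across the fragments still reaches the right-hand side; the remaining FDs each lie inside some fragment. All dependencies are preserved.

lossless and dependency-preserving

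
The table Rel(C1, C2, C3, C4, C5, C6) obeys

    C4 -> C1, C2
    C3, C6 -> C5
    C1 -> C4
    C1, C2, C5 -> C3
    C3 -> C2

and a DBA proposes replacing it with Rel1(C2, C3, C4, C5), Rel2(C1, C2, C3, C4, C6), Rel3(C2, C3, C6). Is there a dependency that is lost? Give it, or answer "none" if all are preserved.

Check C3, C6 → C5: no single fragment contains all of {C3, C5, C6}, and the restricted closure of {C3, C6} across the fragments never reaches {C5}.
C4 → C1, C2 is preserved.
C1 → C4 is preserved.
C1, C2, C5 → C3 is preserved.
C3 → C2 is preserved.

C3, C6 -> C5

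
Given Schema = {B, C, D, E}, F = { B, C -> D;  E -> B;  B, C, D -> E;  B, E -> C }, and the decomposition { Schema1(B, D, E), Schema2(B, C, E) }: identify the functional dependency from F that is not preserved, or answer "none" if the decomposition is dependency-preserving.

B, C → D: restricted closure across fragments reaches D.
E → B lies within Schema1.
B, C, D → E: restricted closure across fragments reaches E.
B, E → C lies within Schema2.
Every dependency is enforceable on the fragments, so the decomposition is dependency-preserving.

none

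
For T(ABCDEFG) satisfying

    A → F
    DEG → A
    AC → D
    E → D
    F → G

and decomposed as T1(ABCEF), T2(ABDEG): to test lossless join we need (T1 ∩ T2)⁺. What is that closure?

T1 ∩ T2 = {ABE}.
A → F applies, adding F
E → D applies, adding D
F → G applies, adding G
Closure: {ABDEFG}.

ABDEFG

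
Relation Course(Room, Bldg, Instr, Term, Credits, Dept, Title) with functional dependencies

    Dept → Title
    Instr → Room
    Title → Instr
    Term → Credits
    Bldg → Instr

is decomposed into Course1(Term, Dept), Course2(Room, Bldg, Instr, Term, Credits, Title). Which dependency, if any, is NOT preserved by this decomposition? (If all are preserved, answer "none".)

Check Dept → Title: no single fragment contains all of {Dept, Title}, and the restricted closure of {Dept} across the fragments never reaches {Title}.
Instr → Room is preserved.
Title → Instr is preserved.
Term → Credits is preserved.
Bldg → Instr is preserved.

Dept → Title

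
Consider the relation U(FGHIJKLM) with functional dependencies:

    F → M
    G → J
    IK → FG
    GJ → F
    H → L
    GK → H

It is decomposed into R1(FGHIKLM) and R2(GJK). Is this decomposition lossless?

Common attributes: R1 ∩ R2 = {GK}.
Closure of {GK}: G → J applies, adding J; GJ → F applies, adding F; GK → H applies, adding H; F → M applies, adding M; H → L applies, adding L. So (GK)⁺ = {FGHJKLM}.
This closure contains every attribute of R2, so R1 ∩ R2 → R2. The join is lossless.

Yes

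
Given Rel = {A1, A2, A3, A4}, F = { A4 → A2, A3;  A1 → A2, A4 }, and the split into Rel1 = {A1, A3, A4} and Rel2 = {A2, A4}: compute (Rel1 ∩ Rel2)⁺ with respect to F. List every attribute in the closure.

A2, A3, A4

Rel1 ∩ Rel2 = {A4}.
A4 → A2, A3 applies, adding A2, A3
Closure: {A2, A3, A4}.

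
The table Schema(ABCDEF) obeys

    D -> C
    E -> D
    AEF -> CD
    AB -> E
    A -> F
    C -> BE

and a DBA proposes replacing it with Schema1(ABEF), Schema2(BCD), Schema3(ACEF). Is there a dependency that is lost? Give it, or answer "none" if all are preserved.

none

D → C lies within Schema2.
E → D: restricted closure across fragments reaches D.
AEF → CD: restricted closure across fragments reaches CD.
AB → E lies within Schema1.
A → F lies within Schema1.
C → BE: restricted closure across fragments reaches BE.
Every dependency is enforceable on the fragments, so the decomposition is dependency-preserving.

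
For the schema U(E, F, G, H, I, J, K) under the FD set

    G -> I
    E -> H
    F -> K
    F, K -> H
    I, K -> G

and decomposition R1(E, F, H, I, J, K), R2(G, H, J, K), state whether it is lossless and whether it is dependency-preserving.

Lossless test: (H, J, K)⁺ = {H, J, K}, which is a superkey of neither fragment — lossy.
Dependency preservation: the restricted closure of {G} across the fragments never reaches {I}, so G → I cannot be enforced without a join — not preserved.

lossy and not dependency-preserving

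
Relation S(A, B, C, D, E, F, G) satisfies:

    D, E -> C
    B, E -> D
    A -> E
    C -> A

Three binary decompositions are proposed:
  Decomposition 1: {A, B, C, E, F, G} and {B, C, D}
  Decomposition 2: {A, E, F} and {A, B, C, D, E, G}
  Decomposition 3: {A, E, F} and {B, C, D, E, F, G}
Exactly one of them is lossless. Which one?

Decomposition 1: common = {B, C}, closure = {A, B, C, D, E} → lossless.
Decomposition 2: common = {A, E}, closure = {A, E} → lossy.
Decomposition 3: common = {E, F}, closure = {E, F} → lossy.

Decomposition 1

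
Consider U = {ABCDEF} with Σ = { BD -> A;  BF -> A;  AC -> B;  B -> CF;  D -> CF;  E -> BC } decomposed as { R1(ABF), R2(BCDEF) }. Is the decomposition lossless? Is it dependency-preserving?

Lossless test: (BF)⁺ = {ABCF}, which contains all of one fragment — lossless.
Dependency preservation: the restricted closure of {AC} across the fragments never reaches {B}, so AC → B cannot be enforced without a join — not preserved.

lossless but not dependency-preserving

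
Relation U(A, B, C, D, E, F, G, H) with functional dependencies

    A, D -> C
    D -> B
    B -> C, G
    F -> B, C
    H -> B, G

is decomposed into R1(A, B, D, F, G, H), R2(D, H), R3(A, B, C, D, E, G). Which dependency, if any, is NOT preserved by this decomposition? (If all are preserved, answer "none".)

A, D → C lies within R3.
D → B lies within R1.
B → C, G lies within R3.
F → B, C: restricted closure across fragments reaches B, C.
H → B, G lies within R1.
Every dependency is enforceable on the fragments, so the decomposition is dependency-preserving.

none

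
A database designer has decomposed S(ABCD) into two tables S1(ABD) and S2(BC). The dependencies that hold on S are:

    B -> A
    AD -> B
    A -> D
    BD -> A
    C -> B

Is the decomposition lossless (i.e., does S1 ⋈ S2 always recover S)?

Common attributes: S1 ∩ S2 = {B}.
Closure of {B}: B → A applies, adding A; A → D applies, adding D. So (B)⁺ = {ABD}.
This closure contains every attribute of S1, so S1 ∩ S2 → S1. The join is lossless.

Yes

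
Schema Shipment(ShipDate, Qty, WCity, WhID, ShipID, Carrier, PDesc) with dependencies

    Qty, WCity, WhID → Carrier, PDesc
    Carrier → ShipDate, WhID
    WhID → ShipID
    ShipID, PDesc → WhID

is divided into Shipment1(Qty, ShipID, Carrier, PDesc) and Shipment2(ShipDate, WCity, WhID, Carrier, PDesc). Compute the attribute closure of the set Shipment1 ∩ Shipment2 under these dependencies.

Shipment1 ∩ Shipment2 = {Carrier, PDesc}.
Carrier → ShipDate, WhID applies, adding ShipDate, WhID
WhID → ShipID applies, adding ShipID
Closure: {ShipDate, WhID, ShipID, Carrier, PDesc}.

ShipDate, WhID, ShipID, Carrier, PDesc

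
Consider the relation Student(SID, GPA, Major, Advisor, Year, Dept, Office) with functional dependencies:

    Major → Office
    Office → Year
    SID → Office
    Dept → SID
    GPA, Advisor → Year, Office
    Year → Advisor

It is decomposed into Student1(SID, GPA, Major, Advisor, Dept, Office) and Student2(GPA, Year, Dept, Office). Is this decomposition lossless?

Common attributes: Student1 ∩ Student2 = {GPA, Dept, Office}.
Closure of {GPA, Dept, Office}: Office → Year applies, adding Year; Dept → SID applies, adding SID; Year → Advisor applies, adding Advisor. So (GPA, Dept, Office)⁺ = {SID, GPA, Advisor, Year, Dept, Office}.
This closure contains every attribute of Student2, so Student1 ∩ Student2 → Student2. The join is lossless.

Yes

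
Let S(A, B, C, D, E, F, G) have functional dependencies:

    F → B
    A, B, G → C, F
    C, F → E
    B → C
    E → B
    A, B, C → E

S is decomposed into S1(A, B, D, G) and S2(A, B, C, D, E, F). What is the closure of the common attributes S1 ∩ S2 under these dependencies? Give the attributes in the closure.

S1 ∩ S2 = {A, B, D}.
B → C applies, adding C
A, B, C → E applies, adding E
Closure: {A, B, C, D, E}.

A, B, C, D, E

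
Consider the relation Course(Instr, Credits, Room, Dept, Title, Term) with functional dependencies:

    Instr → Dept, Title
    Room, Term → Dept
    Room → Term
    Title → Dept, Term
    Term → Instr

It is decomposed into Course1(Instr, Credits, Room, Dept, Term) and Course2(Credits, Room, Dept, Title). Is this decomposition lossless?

Yes

Common attributes: Course1 ∩ Course2 = {Credits, Room, Dept}.
Closure of {Credits, Room, Dept}: Room → Term applies, adding Term; Term → Instr applies, adding Instr; Instr → Dept, Title applies, adding Title. So (Credits, Room, Dept)⁺ = {Instr, Credits, Room, Dept, Title, Term}.
This closure contains every attribute of Course1, so Course1 ∩ Course2 → Course1. The join is lossless.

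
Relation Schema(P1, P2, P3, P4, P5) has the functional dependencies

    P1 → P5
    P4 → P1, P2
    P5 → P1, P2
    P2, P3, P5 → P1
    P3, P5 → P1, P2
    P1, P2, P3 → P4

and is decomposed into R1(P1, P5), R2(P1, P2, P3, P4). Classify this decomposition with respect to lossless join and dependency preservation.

Lossless test: (P1)⁺ = {P1, P2, P5}, which contains all of one fragment — lossless.
Dependency preservation: P5 → P1, P2; P2, P3, P5 → P1; P3, P5 → P1, P2 are not contained in any single fragment, but the restricted closure of each left-hand side across the fragments still reaches the right-hand side; the remaining FDs each lie inside some fragment. All dependencies are preserved.

lossless and dependency-preserving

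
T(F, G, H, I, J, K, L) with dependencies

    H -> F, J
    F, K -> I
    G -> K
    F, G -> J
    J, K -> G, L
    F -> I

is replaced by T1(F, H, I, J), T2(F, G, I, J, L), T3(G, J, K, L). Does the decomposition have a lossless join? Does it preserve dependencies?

lossy but dependency-preserving

Lossless test (chase): Rows 2 and 3 agree on G; apply G→K and equate their K entries. No row becomes fully distinguished — the join is lossy.
Dependency preservation: F, K → I is not contained in any single fragment, but the restricted closure of its left-hand side across the fragments still reaches the right-hand side; the remaining FDs each lie inside some fragment. All dependencies are preserved.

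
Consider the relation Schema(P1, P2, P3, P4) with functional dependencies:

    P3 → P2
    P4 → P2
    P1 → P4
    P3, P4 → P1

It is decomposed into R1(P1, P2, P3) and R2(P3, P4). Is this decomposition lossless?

Common attributes: R1 ∩ R2 = {P3}.
Closure of {P3}: P3 → P2 applies, adding P2. So (P3)⁺ = {P2, P3}.
The closure contains neither all of R1 = {P1, P2, P3} nor all of R2 = {P3, P4}, so the common attributes are not a superkey of either fragment. The join is lossy.

No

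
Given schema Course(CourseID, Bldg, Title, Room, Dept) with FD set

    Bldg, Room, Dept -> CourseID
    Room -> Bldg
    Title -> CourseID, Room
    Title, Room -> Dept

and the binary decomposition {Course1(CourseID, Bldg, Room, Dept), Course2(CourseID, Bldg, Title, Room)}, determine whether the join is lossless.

No

Common attributes: Course1 ∩ Course2 = {CourseID, Bldg, Room}.
No dependency enlarges {CourseID, Bldg, Room}, so (CourseID, Bldg, Room)⁺ = {CourseID, Bldg, Room}.
The closure contains neither all of Course1 = {CourseID, Bldg, Room, Dept} nor all of Course2 = {CourseID, Bldg, Title, Room}, so the common attributes are not a superkey of either fragment. The join is lossy.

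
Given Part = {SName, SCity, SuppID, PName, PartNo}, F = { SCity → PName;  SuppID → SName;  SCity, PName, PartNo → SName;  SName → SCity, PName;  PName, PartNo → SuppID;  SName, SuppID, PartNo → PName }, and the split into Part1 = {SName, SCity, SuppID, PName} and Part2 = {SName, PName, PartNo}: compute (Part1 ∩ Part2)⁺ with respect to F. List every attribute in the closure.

Part1 ∩ Part2 = {SName, PName}.
SName → SCity, PName applies, adding SCity
Closure: {SName, SCity, PName}.

SName, SCity, PName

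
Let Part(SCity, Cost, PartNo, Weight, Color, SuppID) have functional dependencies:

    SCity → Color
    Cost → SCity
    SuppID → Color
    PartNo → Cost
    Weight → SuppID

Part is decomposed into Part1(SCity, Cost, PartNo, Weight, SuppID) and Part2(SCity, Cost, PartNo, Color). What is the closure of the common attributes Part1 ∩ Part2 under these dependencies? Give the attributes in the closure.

Part1 ∩ Part2 = {SCity, Cost, PartNo}.
SCity → Color applies, adding Color
Closure: {SCity, Cost, PartNo, Color}.

SCity, Cost, PartNo, Color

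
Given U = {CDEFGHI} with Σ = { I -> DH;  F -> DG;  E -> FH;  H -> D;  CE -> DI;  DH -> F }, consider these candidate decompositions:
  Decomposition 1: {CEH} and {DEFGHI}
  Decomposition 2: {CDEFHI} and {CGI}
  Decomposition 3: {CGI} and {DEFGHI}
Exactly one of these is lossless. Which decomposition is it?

Decomposition 1: common = {EH}, closure = {DEFGH} → lossy.
Decomposition 2: common = {CI}, closure = {CDFGHI} → lossless.
Decomposition 3: common = {GI}, closure = {DFGHI} → lossy.

Decomposition 2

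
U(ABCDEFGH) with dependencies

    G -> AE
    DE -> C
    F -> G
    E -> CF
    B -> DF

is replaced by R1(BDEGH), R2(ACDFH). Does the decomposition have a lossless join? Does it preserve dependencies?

lossy and not dependency-preserving

Lossless test: (DH)⁺ = {DH}, which is a superkey of neither fragment — lossy.
Dependency preservation: the restricted closure of {G} across the fragments never reaches {AE}, so G → AE cannot be enforced without a join — not preserved.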